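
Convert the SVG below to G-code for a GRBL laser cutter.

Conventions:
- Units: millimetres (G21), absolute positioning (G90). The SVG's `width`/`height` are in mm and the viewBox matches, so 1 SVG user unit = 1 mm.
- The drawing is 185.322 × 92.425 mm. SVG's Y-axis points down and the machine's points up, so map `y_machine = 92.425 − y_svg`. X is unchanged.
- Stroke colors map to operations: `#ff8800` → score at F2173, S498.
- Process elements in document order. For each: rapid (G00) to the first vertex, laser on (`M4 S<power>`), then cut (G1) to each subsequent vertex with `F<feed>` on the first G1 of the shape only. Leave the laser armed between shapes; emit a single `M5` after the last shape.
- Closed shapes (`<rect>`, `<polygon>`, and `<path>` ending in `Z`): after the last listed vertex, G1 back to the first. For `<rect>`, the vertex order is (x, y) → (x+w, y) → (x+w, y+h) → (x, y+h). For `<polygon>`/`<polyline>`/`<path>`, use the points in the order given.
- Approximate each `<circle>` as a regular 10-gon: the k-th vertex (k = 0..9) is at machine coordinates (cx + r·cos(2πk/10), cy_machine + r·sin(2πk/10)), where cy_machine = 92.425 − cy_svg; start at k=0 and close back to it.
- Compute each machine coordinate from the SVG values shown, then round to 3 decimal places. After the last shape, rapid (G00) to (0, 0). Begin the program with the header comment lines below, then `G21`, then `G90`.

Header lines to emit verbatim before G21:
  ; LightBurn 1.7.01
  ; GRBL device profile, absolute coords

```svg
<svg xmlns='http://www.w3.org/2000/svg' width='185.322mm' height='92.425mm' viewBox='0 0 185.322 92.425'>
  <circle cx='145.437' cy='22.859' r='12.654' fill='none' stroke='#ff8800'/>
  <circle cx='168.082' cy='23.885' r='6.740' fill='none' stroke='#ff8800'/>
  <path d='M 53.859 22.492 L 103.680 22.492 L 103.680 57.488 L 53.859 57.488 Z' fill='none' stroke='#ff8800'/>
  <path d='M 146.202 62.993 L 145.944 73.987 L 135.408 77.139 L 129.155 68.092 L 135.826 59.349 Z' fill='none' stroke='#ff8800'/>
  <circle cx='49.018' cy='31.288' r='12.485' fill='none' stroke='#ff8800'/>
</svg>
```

Since the viewBox matches the mm dimensions, user units are millimetres directly. The only transform is the Y-flip y_m = 92.425 − y_svg.

Shape 1 is a circle drawn with `<circle>`. Its stroke #ff8800 means score at S498, F2173. After flipping Y the toolpath is (158.091,69.566) → (155.674,77.004) → (149.347,81.601) → (141.527,81.601) → (135.200,77.004) → (132.783,69.566) → (135.200,62.128) → (141.527,57.531) → (149.347,57.531) → (155.674,62.128) → (158.091,69.566), returning to the start.

Shape 2 is a circle drawn with `<circle>`. Its stroke #ff8800 means score at S498, F2173. After flipping Y the toolpath is (174.822,68.540) → (173.535,72.502) → (170.165,74.950) → (165.999,74.950) → (162.629,72.502) → (161.342,68.540) → (162.629,64.578) → (165.999,62.130) → (170.165,62.130) → (173.535,64.578) → (174.822,68.540), returning to the start.

Shape 3 is a rectangle drawn with `<path>`. Its stroke #ff8800 means score at S498, F2173. After flipping Y the toolpath is (53.859,69.933) → (103.680,69.933) → (103.680,34.937) → (53.859,34.937) → (53.859,69.933), returning to the start.

Shape 4 is a regular polygon drawn with `<path>`. Its stroke #ff8800 means score at S498, F2173. After flipping Y the toolpath is (146.202,29.432) → (145.944,18.438) → (135.408,15.286) → (129.155,24.333) → (135.826,33.076) → (146.202,29.432), returning to the start.

Shape 5 is a circle drawn with `<circle>`. Its stroke #ff8800 means score at S498, F2173. After flipping Y the toolpath is (61.503,61.137) → (59.119,68.475) → (52.876,73.011) → (45.160,73.011) → (38.917,68.475) → (36.533,61.137) → (38.917,53.799) → (45.160,49.263) → (52.876,49.263) → (59.119,53.799) → (61.503,61.137), returning to the start.

; LightBurn 1.7.01
; GRBL device profile, absolute coords
G21
G90
G00 X158.091 Y69.566
M4 S498
G1 X155.674 Y77.004 F2173
G1 X149.347 Y81.601
G1 X141.527 Y81.601
G1 X135.200 Y77.004
G1 X132.783 Y69.566
G1 X135.200 Y62.128
G1 X141.527 Y57.531
G1 X149.347 Y57.531
G1 X155.674 Y62.128
G1 X158.091 Y69.566
G00 X174.822 Y68.540
M4 S498
G1 X173.535 Y72.502 F2173
G1 X170.165 Y74.950
G1 X165.999 Y74.950
G1 X162.629 Y72.502
G1 X161.342 Y68.540
G1 X162.629 Y64.578
G1 X165.999 Y62.130
G1 X170.165 Y62.130
G1 X173.535 Y64.578
G1 X174.822 Y68.540
G00 X53.859 Y69.933
M4 S498
G1 X103.680 Y69.933 F2173
G1 X103.680 Y34.937
G1 X53.859 Y34.937
G1 X53.859 Y69.933
G00 X146.202 Y29.432
M4 S498
G1 X145.944 Y18.438 F2173
G1 X135.408 Y15.286
G1 X129.155 Y24.333
G1 X135.826 Y33.076
G1 X146.202 Y29.432
G00 X61.503 Y61.137
M4 S498
G1 X59.119 Y68.475 F2173
G1 X52.876 Y73.011
G1 X45.160 Y73.011
G1 X38.917 Y68.475
G1 X36.533 Y61.137
G1 X38.917 Y53.799
G1 X45.160 Y49.263
G1 X52.876 Y49.263
G1 X59.119 Y53.799
G1 X61.503 Y61.137
M5
G00 X0.000 Y0.000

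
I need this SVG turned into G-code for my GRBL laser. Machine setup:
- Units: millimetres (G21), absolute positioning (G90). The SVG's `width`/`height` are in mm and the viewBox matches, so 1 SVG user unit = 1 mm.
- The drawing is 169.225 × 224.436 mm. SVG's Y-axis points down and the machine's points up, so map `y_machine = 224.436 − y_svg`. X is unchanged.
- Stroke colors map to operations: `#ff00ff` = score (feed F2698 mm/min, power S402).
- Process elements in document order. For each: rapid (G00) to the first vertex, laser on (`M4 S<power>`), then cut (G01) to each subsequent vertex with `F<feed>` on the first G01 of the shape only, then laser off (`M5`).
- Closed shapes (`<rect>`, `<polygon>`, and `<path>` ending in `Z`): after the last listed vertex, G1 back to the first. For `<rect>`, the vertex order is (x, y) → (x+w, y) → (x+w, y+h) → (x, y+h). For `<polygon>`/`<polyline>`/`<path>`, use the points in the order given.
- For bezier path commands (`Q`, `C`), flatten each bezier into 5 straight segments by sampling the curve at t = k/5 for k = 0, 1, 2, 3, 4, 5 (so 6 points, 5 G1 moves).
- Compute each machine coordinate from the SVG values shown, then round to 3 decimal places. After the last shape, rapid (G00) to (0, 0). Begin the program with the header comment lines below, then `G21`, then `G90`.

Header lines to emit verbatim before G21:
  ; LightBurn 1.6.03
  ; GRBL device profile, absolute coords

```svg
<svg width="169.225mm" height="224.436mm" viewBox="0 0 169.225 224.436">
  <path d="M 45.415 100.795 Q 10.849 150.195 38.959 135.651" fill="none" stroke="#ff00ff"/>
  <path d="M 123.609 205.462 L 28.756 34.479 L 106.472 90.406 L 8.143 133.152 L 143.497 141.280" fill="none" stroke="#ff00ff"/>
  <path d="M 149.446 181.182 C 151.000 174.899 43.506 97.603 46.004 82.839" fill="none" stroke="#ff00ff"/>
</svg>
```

1 u = 1 mm; y_m = 224.436 − y.

[1] `<path>` quadratic bezier, #ff00ff→score S402 F2698: (45.415,123.641) → (34.096,106.439) → (27.790,94.352) → (26.499,87.381) → (30.222,85.525) → (38.959,88.785)

[2] `<path>` open polyline, #ff00ff→score S402 F2698: (123.609,18.974) → (28.756,189.957) → (106.472,134.030) → (8.143,91.284) → (143.497,83.156)

[3] `<path>` cubic bezier, #ff00ff→score S402 F2698: (149.446,43.254) → (139.045,54.477) → (112.986,76.333) → (81.784,102.412) → (55.952,126.303) → (46.004,141.597)

; LightBurn 1.6.03
; GRBL device profile, absolute coords
G21
G90
G00 X45.415 Y123.641
M4 S402
G01 X34.096 Y106.439 F2698
G01 X27.790 Y94.352
G01 X26.499 Y87.381
G01 X30.222 Y85.525
G01 X38.959 Y88.785
M5
G00 X123.609 Y18.974
M4 S402
G01 X28.756 Y189.957 F2698
G01 X106.472 Y134.030
G01 X8.143 Y91.284
G01 X143.497 Y83.156
M5
G00 X149.446 Y43.254
M4 S402
G01 X139.045 Y54.477 F2698
G01 X112.986 Y76.333
G01 X81.784 Y102.412
G01 X55.952 Y126.303
G01 X46.004 Y141.597
M5
G00 X0.000 Y0.000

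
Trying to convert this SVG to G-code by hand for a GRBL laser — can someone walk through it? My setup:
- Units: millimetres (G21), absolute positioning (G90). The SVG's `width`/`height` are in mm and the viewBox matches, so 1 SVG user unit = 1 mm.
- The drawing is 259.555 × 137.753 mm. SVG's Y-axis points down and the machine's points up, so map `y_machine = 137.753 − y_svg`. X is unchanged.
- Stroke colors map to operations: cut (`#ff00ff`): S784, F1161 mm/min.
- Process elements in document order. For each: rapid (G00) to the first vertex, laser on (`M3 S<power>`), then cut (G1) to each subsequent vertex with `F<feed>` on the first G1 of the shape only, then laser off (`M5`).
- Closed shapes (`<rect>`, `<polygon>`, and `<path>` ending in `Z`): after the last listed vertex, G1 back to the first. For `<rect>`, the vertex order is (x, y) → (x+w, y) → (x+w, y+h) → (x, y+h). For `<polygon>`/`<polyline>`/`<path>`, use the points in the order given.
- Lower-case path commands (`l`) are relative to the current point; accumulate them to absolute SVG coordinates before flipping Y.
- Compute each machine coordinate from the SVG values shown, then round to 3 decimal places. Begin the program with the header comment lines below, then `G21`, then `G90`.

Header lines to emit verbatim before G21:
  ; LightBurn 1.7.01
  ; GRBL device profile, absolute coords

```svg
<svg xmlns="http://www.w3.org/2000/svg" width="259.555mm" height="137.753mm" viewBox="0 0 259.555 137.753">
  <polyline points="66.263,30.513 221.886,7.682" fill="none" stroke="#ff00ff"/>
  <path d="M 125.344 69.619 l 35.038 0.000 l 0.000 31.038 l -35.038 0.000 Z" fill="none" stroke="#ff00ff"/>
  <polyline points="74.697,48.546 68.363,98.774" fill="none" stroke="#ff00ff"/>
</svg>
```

; LightBurn 1.7.01
; GRBL device profile, absolute coords
G21
G90
G00 X66.263 Y107.240
M3 S784
G1 X221.886 Y130.071 F1161
M5
G00 X125.344 Y68.134
M3 S784
G1 X160.382 Y68.134 F1161
G1 X160.382 Y37.096
G1 X125.344 Y37.096
G1 X125.344 Y68.134
M5
G00 X74.697 Y89.207
M3 S784
G1 X68.363 Y38.979 F1161
M5

Since the viewBox matches the mm dimensions, user units are millimetres directly. The only transform is the Y-flip y_m = 137.753 − y_svg.

Shape 1 is a line segment drawn with `<polyline>`. Its stroke #ff00ff means cut at S784, F1161. After flipping Y the toolpath is (66.263,107.240) → (221.886,130.071).

Shape 2 is a rectangle drawn with `<path>`. Its stroke #ff00ff means cut at S784, F1161. After flipping Y the toolpath is (125.344,68.134) → (160.382,68.134) → (160.382,37.096) → (125.344,37.096) → (125.344,68.134), returning to the start.

Shape 3 is a line segment drawn with `<polyline>`. Its stroke #ff00ff means cut at S784, F1161. After flipping Y the toolpath is (74.697,89.207) → (68.363,38.979).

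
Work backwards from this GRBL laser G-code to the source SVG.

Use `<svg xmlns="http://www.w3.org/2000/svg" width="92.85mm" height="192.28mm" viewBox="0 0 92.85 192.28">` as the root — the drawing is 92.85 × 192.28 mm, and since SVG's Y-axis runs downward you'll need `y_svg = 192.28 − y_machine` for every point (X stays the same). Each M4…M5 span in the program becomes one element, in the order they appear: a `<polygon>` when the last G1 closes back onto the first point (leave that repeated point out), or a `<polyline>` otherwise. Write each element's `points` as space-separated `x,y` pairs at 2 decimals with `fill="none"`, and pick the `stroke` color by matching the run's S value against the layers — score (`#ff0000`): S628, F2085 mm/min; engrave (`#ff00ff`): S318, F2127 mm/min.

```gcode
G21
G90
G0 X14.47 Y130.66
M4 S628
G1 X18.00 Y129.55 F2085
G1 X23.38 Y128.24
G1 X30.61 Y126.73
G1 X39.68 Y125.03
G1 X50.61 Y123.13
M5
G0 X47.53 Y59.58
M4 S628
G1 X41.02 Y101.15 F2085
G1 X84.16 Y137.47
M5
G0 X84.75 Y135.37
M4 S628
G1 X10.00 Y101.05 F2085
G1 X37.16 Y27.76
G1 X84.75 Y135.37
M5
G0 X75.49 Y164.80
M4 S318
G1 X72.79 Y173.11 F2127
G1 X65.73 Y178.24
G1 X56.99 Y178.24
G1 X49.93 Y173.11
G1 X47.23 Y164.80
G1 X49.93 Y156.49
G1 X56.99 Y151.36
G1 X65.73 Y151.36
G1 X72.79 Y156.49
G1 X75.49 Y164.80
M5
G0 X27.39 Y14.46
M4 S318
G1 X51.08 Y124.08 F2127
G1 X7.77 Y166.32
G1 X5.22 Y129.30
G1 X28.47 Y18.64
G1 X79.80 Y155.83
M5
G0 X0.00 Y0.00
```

<svg xmlns="http://www.w3.org/2000/svg" width="92.85mm" height="192.28mm" viewBox="0 0 92.85 192.28">
  <polyline points="14.47,61.62 18.00,62.73 23.38,64.04 30.61,65.55 39.68,67.25 50.61,69.15" fill="none" stroke="#ff0000"/>
  <polyline points="47.53,132.70 41.02,91.13 84.16,54.81" fill="none" stroke="#ff0000"/>
  <polygon points="84.75,56.91 10.00,91.23 37.16,164.52" fill="none" stroke="#ff0000"/>
  <polygon points="75.49,27.48 72.79,19.17 65.73,14.04 56.99,14.04 49.93,19.17 47.23,27.48 49.93,35.79 56.99,40.92 65.73,40.92 72.79,35.79" fill="none" stroke="#ff00ff"/>
  <polyline points="27.39,177.82 51.08,68.20 7.77,25.96 5.22,62.98 28.47,173.64 79.80,36.45" fill="none" stroke="#ff00ff"/>
</svg>

Machine Y-up, SVG Y-down with viewBox height 192.28, so y_svg = 192.28 − y_machine; X carries over.

Run 1: S628 ⇒ score layer `#ff0000`. The run is open, so emit a `<polyline>` with points (Y-flipped): 14.47,61.62 18.00,62.73 23.38,64.04 30.61,65.55 39.68,67.25 50.61,69.15.

Run 2: S628 ⇒ score layer `#ff0000`. The run is open, so emit a `<polyline>` with points (Y-flipped): 47.53,132.70 41.02,91.13 84.16,54.81.

Run 3: power S628 maps to stroke `#ff0000` (score). The run returns to its start, so emit a `<polygon>` with points (Y-flipped): 84.75,56.91 10.00,91.23 37.16,164.52.

Run 4: S318 ⇒ engrave layer `#ff00ff`. The run returns to its start, so emit a `<polygon>` with points (Y-flipped): 75.49,27.48 72.79,19.17 65.73,14.04 56.99,14.04 49.93,19.17 47.23,27.48 49.93,35.79 56.99,40.92 65.73,40.92 72.79,35.79.

Run 5: the run's S318 means `#ff00ff` (engrave). The run is open, so emit a `<polyline>` with points (Y-flipped): 27.39,177.82 51.08,68.20 7.77,25.96 5.22,62.98 28.47,173.64 79.80,36.45.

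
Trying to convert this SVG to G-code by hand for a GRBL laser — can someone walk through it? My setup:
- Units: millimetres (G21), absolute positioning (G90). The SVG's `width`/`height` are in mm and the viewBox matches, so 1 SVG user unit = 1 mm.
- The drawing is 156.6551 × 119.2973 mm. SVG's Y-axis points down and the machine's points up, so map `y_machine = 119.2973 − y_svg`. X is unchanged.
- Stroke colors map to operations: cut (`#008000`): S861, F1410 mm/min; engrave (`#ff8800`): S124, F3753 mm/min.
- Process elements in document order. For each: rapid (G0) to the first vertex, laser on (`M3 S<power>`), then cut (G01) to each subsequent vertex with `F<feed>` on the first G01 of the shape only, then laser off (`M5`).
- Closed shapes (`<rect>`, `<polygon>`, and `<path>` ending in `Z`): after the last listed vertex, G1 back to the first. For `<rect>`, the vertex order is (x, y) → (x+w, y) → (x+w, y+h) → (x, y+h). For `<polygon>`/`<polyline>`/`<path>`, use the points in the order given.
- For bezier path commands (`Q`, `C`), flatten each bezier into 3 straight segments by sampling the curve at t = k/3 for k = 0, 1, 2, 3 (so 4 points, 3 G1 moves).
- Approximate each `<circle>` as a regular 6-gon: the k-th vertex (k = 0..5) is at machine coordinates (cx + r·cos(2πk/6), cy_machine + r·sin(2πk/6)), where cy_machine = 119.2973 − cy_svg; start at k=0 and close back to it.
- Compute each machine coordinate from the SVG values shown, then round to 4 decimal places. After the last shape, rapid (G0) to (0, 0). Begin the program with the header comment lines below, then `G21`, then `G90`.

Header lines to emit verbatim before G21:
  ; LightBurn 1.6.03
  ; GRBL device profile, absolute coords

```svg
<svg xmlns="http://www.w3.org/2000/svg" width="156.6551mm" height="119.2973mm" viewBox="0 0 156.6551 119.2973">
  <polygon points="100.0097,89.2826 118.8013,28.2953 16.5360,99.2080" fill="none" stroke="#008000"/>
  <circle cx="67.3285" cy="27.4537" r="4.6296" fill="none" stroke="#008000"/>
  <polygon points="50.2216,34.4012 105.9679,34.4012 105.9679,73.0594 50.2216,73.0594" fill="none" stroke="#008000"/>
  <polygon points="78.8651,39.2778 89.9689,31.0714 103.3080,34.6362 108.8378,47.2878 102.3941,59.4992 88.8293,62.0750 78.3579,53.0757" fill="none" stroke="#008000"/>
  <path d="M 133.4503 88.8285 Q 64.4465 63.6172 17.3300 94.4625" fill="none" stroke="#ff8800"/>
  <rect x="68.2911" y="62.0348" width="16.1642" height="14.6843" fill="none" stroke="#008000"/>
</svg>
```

viewBox `0 0 156.6551 119.2973` with mm width/height → 1 unit = 1 mm. Flip: y_m = 119.2973 − y_svg.

**Shape 1** — `<polygon>` closed polygon, stroke `#008000` → cut (S861, F1410). Machine vertices: (100.0097,30.0147) → (118.8013,91.0020) → (16.5360,20.0893) → (100.0097,30.0147). Closed: final G1 returns to the first vertex.

**Shape 2** — `<circle>` circle, stroke `#008000` → cut (S861, F1410). Machine vertices: (71.9581,91.8436) → (69.6433,95.8530) → (65.0137,95.8530) → (62.6989,91.8436) → (65.0137,87.8342) → (69.6433,87.8342) → (71.9581,91.8436). Closed: final G1 returns to the first vertex.

**Shape 3** — `<polygon>` rectangle, stroke `#008000` → cut (S861, F1410). Machine vertices: (50.2216,84.8961) → (105.9679,84.8961) → (105.9679,46.2379) → (50.2216,46.2379) → (50.2216,84.8961). Closed: final G1 returns to the first vertex.

**Shape 4** — `<polygon>` regular polygon, stroke `#008000` → cut (S861, F1410). Machine vertices: (78.8651,80.0195) → (89.9689,88.2259) → (103.3080,84.6611) → (108.8378,72.0095) → (102.3941,59.7981) → (88.8293,57.2223) → (78.3579,66.2216) → (78.8651,80.0195). Closed: final G1 returns to the first vertex.

**Shape 5** — `<path>` quadratic bezier, stroke `#ff8800` → engrave (S124, F3753). Control points (SVG): P0=(133.4503,88.8285), P1=(64.4465,63.6172), P2=(17.3300,94.4625); sampled at t=k/3. Machine vertices: (133.4503,30.4688) → (89.8797,41.0478) → (51.1729,39.1698) → (17.3300,24.8348). Open path.

**Shape 6** — `<rect>` rectangle, stroke `#008000` → cut (S861, F1410). Machine vertices: (68.2911,57.2625) → (84.4553,57.2625) → (84.4553,42.5782) → (68.2911,42.5782) → (68.2911,57.2625). Closed: final G1 returns to the first vertex.

; LightBurn 1.6.03
; GRBL device profile, absolute coords
G21
G90
G0 X100.0097 Y30.0147
M3 S861
G01 X118.8013 Y91.0020 F1410
G01 X16.5360 Y20.0893
G01 X100.0097 Y30.0147
M5
G0 X71.9581 Y91.8436
M3 S861
G01 X69.6433 Y95.8530 F1410
G01 X65.0137 Y95.8530
G01 X62.6989 Y91.8436
G01 X65.0137 Y87.8342
G01 X69.6433 Y87.8342
G01 X71.9581 Y91.8436
M5
G0 X50.2216 Y84.8961
M3 S861
G01 X105.9679 Y84.8961 F1410
G01 X105.9679 Y46.2379
G01 X50.2216 Y46.2379
G01 X50.2216 Y84.8961
M5
G0 X78.8651 Y80.0195
M3 S861
G01 X89.9689 Y88.2259 F1410
G01 X103.3080 Y84.6611
G01 X108.8378 Y72.0095
G01 X102.3941 Y59.7981
G01 X88.8293 Y57.2223
G01 X78.3579 Y66.2216
G01 X78.8651 Y80.0195
M5
G0 X133.4503 Y30.4688
M3 S124
G01 X89.8797 Y41.0478 F3753
G01 X51.1729 Y39.1698
G01 X17.3300 Y24.8348
M5
G0 X68.2911 Y57.2625
M3 S861
G01 X84.4553 Y57.2625 F1410
G01 X84.4553 Y42.5782
G01 X68.2911 Y42.5782
G01 X68.2911 Y57.2625
M5
G0 X0.0000 Y0.0000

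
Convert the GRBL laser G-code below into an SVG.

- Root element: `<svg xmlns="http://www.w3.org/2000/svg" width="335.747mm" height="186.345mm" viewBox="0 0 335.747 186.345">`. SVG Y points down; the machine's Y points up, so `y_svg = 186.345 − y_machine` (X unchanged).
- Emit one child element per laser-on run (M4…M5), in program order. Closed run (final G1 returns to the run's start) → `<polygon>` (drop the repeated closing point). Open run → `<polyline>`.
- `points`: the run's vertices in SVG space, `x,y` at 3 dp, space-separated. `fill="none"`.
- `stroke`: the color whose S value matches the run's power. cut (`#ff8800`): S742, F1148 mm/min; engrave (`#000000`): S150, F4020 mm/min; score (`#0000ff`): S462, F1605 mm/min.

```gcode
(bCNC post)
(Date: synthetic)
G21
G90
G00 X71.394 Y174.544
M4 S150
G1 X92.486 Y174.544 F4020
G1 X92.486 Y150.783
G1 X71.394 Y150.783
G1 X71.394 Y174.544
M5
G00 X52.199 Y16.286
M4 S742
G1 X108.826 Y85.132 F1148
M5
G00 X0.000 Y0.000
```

Each laser-on run becomes one SVG element. Flip Y back into SVG space with y_svg = 186.345 − y_machine.

Run 1: the run's S150 means `#000000` (engrave). The run returns to its start, so emit a `<polygon>` with points (Y-flipped): 71.394,11.801 92.486,11.801 92.486,35.562 71.394,35.562.

Run 2: S742 ⇒ cut layer `#ff8800`. The run is open, so emit a `<polyline>` with points (Y-flipped): 52.199,170.059 108.826,101.213.

<svg xmlns="http://www.w3.org/2000/svg" width="335.747mm" height="186.345mm" viewBox="0 0 335.747 186.345">
  <polygon points="71.394,11.801 92.486,11.801 92.486,35.562 71.394,35.562" fill="none" stroke="#000000"/>
  <polyline points="52.199,170.059 108.826,101.213" fill="none" stroke="#ff8800"/>
</svg>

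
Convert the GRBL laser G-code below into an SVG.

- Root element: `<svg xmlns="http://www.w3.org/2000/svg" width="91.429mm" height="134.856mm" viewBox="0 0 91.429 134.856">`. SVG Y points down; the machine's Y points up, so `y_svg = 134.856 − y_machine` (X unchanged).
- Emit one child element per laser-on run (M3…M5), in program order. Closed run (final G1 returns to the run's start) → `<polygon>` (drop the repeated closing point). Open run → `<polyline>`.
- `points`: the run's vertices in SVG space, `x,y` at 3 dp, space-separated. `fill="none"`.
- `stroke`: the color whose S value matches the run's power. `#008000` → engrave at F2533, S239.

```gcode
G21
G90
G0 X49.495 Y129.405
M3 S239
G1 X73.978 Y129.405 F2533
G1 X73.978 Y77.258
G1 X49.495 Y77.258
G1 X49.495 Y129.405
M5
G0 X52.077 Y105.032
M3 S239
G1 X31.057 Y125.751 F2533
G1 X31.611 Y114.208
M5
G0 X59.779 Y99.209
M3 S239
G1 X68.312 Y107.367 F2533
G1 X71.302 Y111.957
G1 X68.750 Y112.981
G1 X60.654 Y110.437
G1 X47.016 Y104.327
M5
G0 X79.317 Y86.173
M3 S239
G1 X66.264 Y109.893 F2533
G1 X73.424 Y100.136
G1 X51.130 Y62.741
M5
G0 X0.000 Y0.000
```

<svg xmlns="http://www.w3.org/2000/svg" width="91.429mm" height="134.856mm" viewBox="0 0 91.429 134.856">
  <polygon points="49.495,5.451 73.978,5.451 73.978,57.598 49.495,57.598" fill="none" stroke="#008000"/>
  <polyline points="52.077,29.824 31.057,9.105 31.611,20.648" fill="none" stroke="#008000"/>
  <polyline points="59.779,35.647 68.312,27.489 71.302,22.899 68.750,21.875 60.654,24.419 47.016,30.529" fill="none" stroke="#008000"/>
  <polyline points="79.317,48.683 66.264,24.963 73.424,34.720 51.130,72.115" fill="none" stroke="#008000"/>
</svg>

y_svg = 134.856 − y_m. Every run uses S239, so all elements get stroke `#008000` (engrave).

[1] closed run; points: 49.495,5.451 73.978,5.451 73.978,57.598 49.495,57.598

[2] open run; points: 52.077,29.824 31.057,9.105 31.611,20.648

[3] open run; points: 59.779,35.647 68.312,27.489 71.302,22.899 68.750,21.875 60.654,24.419 47.016,30.529

[4] open run; points: 79.317,48.683 66.264,24.963 73.424,34.720 51.130,72.115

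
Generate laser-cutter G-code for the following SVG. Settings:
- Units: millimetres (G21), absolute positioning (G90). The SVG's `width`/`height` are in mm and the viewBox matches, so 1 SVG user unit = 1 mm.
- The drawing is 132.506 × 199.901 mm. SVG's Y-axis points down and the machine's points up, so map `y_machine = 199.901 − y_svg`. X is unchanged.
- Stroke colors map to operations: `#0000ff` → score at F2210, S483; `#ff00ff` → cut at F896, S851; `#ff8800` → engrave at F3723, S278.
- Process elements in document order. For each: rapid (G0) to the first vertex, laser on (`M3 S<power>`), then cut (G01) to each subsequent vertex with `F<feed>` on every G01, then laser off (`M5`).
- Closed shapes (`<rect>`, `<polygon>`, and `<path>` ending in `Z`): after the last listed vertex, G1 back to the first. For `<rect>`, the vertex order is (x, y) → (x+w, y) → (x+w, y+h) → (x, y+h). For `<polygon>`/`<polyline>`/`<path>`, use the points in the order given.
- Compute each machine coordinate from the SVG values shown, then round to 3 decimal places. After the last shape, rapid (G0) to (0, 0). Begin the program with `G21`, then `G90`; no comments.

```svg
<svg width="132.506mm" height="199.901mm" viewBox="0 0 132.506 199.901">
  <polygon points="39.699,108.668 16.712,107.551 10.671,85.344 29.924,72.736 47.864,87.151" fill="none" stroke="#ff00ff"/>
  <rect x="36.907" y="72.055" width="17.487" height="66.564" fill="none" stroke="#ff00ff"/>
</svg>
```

G21
G90
G0 X39.699 Y91.233
M3 S851
G01 X16.712 Y92.350 F896
G01 X10.671 Y114.557 F896
G01 X29.924 Y127.165 F896
G01 X47.864 Y112.750 F896
G01 X39.699 Y91.233 F896
M5
G0 X36.907 Y127.846
M3 S851
G01 X54.394 Y127.846 F896
G01 X54.394 Y61.282 F896
G01 X36.907 Y61.282 F896
G01 X36.907 Y127.846 F896
M5
G0 X0.000 Y0.000

viewBox `0 0 132.506 199.901` with mm width/height → 1 unit = 1 mm. Flip: y_m = 199.901 − y_svg.

**Shape 1** — `<polygon>` regular polygon, stroke `#ff00ff` → cut (S851, F896). Machine vertices: (39.699,91.233) → (16.712,92.350) → (10.671,114.557) → (29.924,127.165) → (47.864,112.750) → (39.699,91.233). Closed: final G1 returns to the first vertex.

**Shape 2** — `<rect>` rectangle, stroke `#ff00ff` → cut (S851, F896). Machine vertices: (36.907,127.846) → (54.394,127.846) → (54.394,61.282) → (36.907,61.282) → (36.907,127.846). Closed: final G1 returns to the first vertex.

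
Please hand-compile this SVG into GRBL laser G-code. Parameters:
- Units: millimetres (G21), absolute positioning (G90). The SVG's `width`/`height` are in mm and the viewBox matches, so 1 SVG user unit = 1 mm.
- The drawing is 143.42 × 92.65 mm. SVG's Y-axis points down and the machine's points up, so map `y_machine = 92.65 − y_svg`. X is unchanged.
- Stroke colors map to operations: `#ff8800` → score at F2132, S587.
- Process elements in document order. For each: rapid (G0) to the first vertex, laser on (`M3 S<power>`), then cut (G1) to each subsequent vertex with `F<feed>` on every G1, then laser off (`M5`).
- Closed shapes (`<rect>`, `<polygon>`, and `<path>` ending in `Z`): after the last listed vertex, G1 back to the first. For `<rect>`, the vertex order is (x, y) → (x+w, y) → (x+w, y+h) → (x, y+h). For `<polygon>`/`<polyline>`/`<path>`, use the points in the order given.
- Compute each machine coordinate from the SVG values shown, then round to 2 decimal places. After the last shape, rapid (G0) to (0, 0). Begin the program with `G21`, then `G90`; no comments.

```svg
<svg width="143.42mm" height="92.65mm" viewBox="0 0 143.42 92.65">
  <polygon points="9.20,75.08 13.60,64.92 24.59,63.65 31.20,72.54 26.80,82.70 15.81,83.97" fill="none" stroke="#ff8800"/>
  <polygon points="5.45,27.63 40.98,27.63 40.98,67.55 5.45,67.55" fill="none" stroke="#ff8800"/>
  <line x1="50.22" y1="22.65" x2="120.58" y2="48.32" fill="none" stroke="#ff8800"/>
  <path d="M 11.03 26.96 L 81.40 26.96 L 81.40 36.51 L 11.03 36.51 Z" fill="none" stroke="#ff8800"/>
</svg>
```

G21
G90
G0 X9.20 Y17.57
M3 S587
G1 X13.60 Y27.73 F2132
G1 X24.59 Y29.00 F2132
G1 X31.20 Y20.11 F2132
G1 X26.80 Y9.95 F2132
G1 X15.81 Y8.68 F2132
G1 X9.20 Y17.57 F2132
M5
G0 X5.45 Y65.02
M3 S587
G1 X40.98 Y65.02 F2132
G1 X40.98 Y25.10 F2132
G1 X5.45 Y25.10 F2132
G1 X5.45 Y65.02 F2132
M5
G0 X50.22 Y70.00
M3 S587
G1 X120.58 Y44.33 F2132
M5
G0 X11.03 Y65.69
M3 S587
G1 X81.40 Y65.69 F2132
G1 X81.40 Y56.14 F2132
G1 X11.03 Y56.14 F2132
G1 X11.03 Y65.69 F2132
M5
G0 X0.00 Y0.00

viewBox `0 0 143.42 92.65` with mm width/height → 1 unit = 1 mm. Flip: y_m = 92.65 − y_svg.

**Shape 1** — `<polygon>` regular polygon, stroke `#ff8800` → score (S587, F2132). Machine vertices: (9.20,17.57) → (13.60,27.73) → (24.59,29.00) → (31.20,20.11) → (26.80,9.95) → (15.81,8.68) → (9.20,17.57). Closed: final G1 returns to the first vertex.

**Shape 2** — `<polygon>` rectangle, stroke `#ff8800` → score (S587, F2132). Machine vertices: (5.45,65.02) → (40.98,65.02) → (40.98,25.10) → (5.45,25.10) → (5.45,65.02). Closed: final G1 returns to the first vertex.

**Shape 3** — `<line>` line segment, stroke `#ff8800` → score (S587, F2132). Machine vertices: (50.22,70.00) → (120.58,44.33). Open path.

**Shape 4** — `<path>` rectangle, stroke `#ff8800` → score (S587, F2132). Machine vertices: (11.03,65.69) → (81.40,65.69) → (81.40,56.14) → (11.03,56.14) → (11.03,65.69). Closed: final G1 returns to the first vertex.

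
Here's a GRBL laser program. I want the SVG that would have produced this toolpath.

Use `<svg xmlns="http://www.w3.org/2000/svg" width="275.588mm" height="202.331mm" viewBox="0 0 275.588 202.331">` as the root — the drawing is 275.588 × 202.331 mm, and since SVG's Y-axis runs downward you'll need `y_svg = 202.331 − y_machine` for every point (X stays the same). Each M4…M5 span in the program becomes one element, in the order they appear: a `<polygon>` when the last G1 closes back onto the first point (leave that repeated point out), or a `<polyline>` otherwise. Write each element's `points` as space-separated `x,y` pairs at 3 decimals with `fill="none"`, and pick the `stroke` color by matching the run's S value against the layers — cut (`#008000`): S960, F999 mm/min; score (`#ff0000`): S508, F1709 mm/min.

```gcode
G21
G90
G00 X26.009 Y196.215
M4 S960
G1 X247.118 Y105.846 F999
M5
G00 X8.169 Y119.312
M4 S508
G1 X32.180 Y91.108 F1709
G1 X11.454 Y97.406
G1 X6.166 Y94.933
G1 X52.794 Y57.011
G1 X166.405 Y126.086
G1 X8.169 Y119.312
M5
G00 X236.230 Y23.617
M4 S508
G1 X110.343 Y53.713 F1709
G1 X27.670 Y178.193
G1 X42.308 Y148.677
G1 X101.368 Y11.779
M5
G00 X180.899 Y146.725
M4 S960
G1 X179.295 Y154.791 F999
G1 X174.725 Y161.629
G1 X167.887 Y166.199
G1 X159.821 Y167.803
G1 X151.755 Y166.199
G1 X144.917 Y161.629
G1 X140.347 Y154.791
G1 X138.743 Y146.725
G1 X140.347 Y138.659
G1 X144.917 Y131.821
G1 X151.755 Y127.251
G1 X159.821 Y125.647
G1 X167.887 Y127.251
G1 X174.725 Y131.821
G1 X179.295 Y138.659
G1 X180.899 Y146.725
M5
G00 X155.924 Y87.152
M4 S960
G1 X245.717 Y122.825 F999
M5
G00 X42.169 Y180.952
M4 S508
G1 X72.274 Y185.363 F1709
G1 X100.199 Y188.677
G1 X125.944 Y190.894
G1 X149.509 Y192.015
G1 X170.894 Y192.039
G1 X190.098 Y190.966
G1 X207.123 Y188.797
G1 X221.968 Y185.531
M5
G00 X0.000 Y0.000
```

Each laser-on run becomes one SVG element. Flip Y back into SVG space with y_svg = 202.331 − y_machine.

Run 1: power S960 maps to stroke `#008000` (cut). The run is open, so emit a `<polyline>` with points (Y-flipped): 26.009,6.116 247.118,96.485.

Run 2: power S508 maps to stroke `#ff0000` (score). The run returns to its start, so emit a `<polygon>` with points (Y-flipped): 8.169,83.019 32.180,111.223 11.454,104.925 6.166,107.398 52.794,145.320 166.405,76.245.

Run 3: power S508 maps to stroke `#ff0000` (score). The run is open, so emit a `<polyline>` with points (Y-flipped): 236.230,178.714 110.343,148.618 27.670,24.138 42.308,53.654 101.368,190.552.

Run 4: power S960 maps to stroke `#008000` (cut). The run returns to its start, so emit a `<polygon>` with points (Y-flipped): 180.899,55.606 179.295,47.540 174.725,40.702 167.887,36.132 159.821,34.528 151.755,36.132 144.917,40.702 140.347,47.540 138.743,55.606 140.347,63.672 144.917,70.510 151.755,75.080 159.821,76.684 167.887,75.080 174.725,70.510 179.295,63.672.

Run 5: S960 ⇒ cut layer `#008000`. The run is open, so emit a `<polyline>` with points (Y-flipped): 155.924,115.179 245.717,79.506.

Run 6: S508 ⇒ score layer `#ff0000`. The run is open, so emit a `<polyline>` with points (Y-flipped): 42.169,21.379 72.274,16.968 100.199,13.654 125.944,11.437 149.509,10.316 170.894,10.292 190.098,11.365 207.123,13.534 221.968,16.800.

<svg xmlns="http://www.w3.org/2000/svg" width="275.588mm" height="202.331mm" viewBox="0 0 275.588 202.331">
  <polyline points="26.009,6.116 247.118,96.485" fill="none" stroke="#008000"/>
  <polygon points="8.169,83.019 32.180,111.223 11.454,104.925 6.166,107.398 52.794,145.320 166.405,76.245" fill="none" stroke="#ff0000"/>
  <polyline points="236.230,178.714 110.343,148.618 27.670,24.138 42.308,53.654 101.368,190.552" fill="none" stroke="#ff0000"/>
  <polygon points="180.899,55.606 179.295,47.540 174.725,40.702 167.887,36.132 159.821,34.528 151.755,36.132 144.917,40.702 140.347,47.540 138.743,55.606 140.347,63.672 144.917,70.510 151.755,75.080 159.821,76.684 167.887,75.080 174.725,70.510 179.295,63.672" fill="none" stroke="#008000"/>
  <polyline points="155.924,115.179 245.717,79.506" fill="none" stroke="#008000"/>
  <polyline points="42.169,21.379 72.274,16.968 100.199,13.654 125.944,11.437 149.509,10.316 170.894,10.292 190.098,11.365 207.123,13.534 221.968,16.800" fill="none" stroke="#ff0000"/>
</svg>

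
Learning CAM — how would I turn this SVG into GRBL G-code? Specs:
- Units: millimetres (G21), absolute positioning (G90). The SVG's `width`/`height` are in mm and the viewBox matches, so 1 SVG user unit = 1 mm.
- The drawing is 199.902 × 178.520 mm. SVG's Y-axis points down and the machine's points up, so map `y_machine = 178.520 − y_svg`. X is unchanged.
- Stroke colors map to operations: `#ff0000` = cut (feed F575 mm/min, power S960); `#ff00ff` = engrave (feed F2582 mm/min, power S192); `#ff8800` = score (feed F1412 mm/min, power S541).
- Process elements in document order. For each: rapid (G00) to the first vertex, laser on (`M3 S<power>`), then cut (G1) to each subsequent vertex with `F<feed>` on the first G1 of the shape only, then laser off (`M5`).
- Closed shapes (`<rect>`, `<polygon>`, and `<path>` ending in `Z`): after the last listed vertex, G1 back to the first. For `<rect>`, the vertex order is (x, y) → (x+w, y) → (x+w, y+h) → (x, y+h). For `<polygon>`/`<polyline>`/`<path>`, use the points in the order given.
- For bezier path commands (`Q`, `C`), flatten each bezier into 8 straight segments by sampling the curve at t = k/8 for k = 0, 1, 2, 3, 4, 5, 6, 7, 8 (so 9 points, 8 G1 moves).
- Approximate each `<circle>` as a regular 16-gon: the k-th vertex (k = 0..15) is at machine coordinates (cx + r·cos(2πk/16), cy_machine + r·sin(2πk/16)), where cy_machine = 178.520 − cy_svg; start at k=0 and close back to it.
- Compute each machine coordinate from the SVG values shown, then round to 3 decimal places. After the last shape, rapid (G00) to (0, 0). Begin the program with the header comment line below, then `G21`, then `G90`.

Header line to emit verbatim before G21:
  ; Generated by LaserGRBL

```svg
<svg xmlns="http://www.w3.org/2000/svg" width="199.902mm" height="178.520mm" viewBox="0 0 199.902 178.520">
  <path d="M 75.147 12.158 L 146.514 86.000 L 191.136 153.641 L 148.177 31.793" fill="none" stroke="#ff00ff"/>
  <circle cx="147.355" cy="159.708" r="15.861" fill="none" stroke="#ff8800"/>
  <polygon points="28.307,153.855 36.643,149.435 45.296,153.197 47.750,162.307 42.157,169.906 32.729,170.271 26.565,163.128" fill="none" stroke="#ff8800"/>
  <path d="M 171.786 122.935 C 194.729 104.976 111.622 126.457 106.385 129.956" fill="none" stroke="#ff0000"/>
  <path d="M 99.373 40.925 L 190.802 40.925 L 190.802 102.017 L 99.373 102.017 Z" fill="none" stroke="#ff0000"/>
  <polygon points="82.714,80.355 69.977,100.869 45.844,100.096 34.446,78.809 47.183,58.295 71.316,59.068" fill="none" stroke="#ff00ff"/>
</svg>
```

Since the viewBox matches the mm dimensions, user units are millimetres directly. The only transform is the Y-flip y_m = 178.520 − y_svg.

Shape 1 is a open polyline drawn with `<path>`. Its stroke #ff00ff means engrave at S192, F2582. After flipping Y the toolpath is (75.147,166.362) → (146.514,92.520) → (191.136,24.879) → (148.177,146.727).

Shape 2 is a circle drawn with `<circle>`. Its stroke #ff8800 means score at S541, F1412. After flipping Y the toolpath is (163.216,18.812) → (162.009,24.882) → (158.570,30.027) → (153.425,33.466) → (147.355,34.673) → (141.285,33.466) → (136.140,30.027) → (132.701,24.882) → (131.494,18.812) → (132.701,12.742) → (136.140,7.597) → (141.285,4.158) → (147.355,2.951) → (153.425,4.158) → (158.570,7.597) → (162.009,12.742) → (163.216,18.812), returning to the start.

Shape 3 is a regular polygon drawn with `<polygon>`. Its stroke #ff8800 means score at S541, F1412. After flipping Y the toolpath is (28.307,24.665) → (36.643,29.085) → (45.296,25.323) → (47.750,16.213) → (42.157,8.614) → (32.729,8.249) → (26.565,15.392) → (28.307,24.665), returning to the start.

Shape 4 is a cubic bezier drawn with `<path>`. Its stroke #ff0000 means cut at S960, F575. After flipping Y the toolpath is (171.786,55.585) → (175.778,60.583) → (171.983,62.556) → (162.556,62.178) → (149.653,60.121) → (135.429,57.058) → (122.040,53.663) → (111.640,50.607) → (106.385,48.564).

Shape 5 is a rectangle drawn with `<path>`. Its stroke #ff0000 means cut at S960, F575. After flipping Y the toolpath is (99.373,137.595) → (190.802,137.595) → (190.802,76.503) → (99.373,76.503) → (99.373,137.595), returning to the start.

Shape 6 is a regular polygon drawn with `<polygon>`. Its stroke #ff00ff means engrave at S192, F2582. After flipping Y the toolpath is (82.714,98.165) → (69.977,77.651) → (45.844,78.424) → (34.446,99.711) → (47.183,120.225) → (71.316,119.452) → (82.714,98.165), returning to the start.

; Generated by LaserGRBL
G21
G90
G00 X75.147 Y166.362
M3 S192
G1 X146.514 Y92.520 F2582
G1 X191.136 Y24.879
G1 X148.177 Y146.727
M5
G00 X163.216 Y18.812
M3 S541
G1 X162.009 Y24.882 F1412
G1 X158.570 Y30.027
G1 X153.425 Y33.466
G1 X147.355 Y34.673
G1 X141.285 Y33.466
G1 X136.140 Y30.027
G1 X132.701 Y24.882
G1 X131.494 Y18.812
G1 X132.701 Y12.742
G1 X136.140 Y7.597
G1 X141.285 Y4.158
G1 X147.355 Y2.951
G1 X153.425 Y4.158
G1 X158.570 Y7.597
G1 X162.009 Y12.742
G1 X163.216 Y18.812
M5
G00 X28.307 Y24.665
M3 S541
G1 X36.643 Y29.085 F1412
G1 X45.296 Y25.323
G1 X47.750 Y16.213
G1 X42.157 Y8.614
G1 X32.729 Y8.249
G1 X26.565 Y15.392
G1 X28.307 Y24.665
M5
G00 X171.786 Y55.585
M3 S960
G1 X175.778 Y60.583 F575
G1 X171.983 Y62.556
G1 X162.556 Y62.178
G1 X149.653 Y60.121
G1 X135.429 Y57.058
G1 X122.040 Y53.663
G1 X111.640 Y50.607
G1 X106.385 Y48.564
M5
G00 X99.373 Y137.595
M3 S960
G1 X190.802 Y137.595 F575
G1 X190.802 Y76.503
G1 X99.373 Y76.503
G1 X99.373 Y137.595
M5
G00 X82.714 Y98.165
M3 S192
G1 X69.977 Y77.651 F2582
G1 X45.844 Y78.424
G1 X34.446 Y99.711
G1 X47.183 Y120.225
G1 X71.316 Y119.452
G1 X82.714 Y98.165
M5
G00 X0.000 Y0.000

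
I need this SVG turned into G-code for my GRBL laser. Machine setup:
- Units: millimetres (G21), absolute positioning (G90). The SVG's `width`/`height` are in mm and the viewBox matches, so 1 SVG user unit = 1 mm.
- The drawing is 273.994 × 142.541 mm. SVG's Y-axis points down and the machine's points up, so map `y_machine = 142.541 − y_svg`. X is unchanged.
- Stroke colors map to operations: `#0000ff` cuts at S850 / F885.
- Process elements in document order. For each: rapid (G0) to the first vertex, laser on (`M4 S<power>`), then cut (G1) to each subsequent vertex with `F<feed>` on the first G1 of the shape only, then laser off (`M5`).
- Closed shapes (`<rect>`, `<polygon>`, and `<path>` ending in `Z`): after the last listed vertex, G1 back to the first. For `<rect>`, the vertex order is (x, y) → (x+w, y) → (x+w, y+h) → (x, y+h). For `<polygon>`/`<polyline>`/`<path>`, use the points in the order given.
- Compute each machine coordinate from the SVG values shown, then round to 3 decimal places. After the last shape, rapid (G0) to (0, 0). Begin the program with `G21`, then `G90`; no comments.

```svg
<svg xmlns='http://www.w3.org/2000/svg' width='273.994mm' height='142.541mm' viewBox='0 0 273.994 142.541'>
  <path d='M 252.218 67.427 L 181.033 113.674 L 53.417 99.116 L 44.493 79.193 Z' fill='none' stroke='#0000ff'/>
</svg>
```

G21
G90
G0 X252.218 Y75.114
M4 S850
G1 X181.033 Y28.867 F885
G1 X53.417 Y43.425
G1 X44.493 Y63.348
G1 X252.218 Y75.114
M5
G0 X0.000 Y0.000

1 u = 1 mm; y_m = 142.541 − y.

[1] `<path>` closed polygon, #0000ff→cut S850 F885: (252.218,75.114) → (181.033,28.867) → (53.417,43.425) → (44.493,63.348) → (252.218,75.114) (closed)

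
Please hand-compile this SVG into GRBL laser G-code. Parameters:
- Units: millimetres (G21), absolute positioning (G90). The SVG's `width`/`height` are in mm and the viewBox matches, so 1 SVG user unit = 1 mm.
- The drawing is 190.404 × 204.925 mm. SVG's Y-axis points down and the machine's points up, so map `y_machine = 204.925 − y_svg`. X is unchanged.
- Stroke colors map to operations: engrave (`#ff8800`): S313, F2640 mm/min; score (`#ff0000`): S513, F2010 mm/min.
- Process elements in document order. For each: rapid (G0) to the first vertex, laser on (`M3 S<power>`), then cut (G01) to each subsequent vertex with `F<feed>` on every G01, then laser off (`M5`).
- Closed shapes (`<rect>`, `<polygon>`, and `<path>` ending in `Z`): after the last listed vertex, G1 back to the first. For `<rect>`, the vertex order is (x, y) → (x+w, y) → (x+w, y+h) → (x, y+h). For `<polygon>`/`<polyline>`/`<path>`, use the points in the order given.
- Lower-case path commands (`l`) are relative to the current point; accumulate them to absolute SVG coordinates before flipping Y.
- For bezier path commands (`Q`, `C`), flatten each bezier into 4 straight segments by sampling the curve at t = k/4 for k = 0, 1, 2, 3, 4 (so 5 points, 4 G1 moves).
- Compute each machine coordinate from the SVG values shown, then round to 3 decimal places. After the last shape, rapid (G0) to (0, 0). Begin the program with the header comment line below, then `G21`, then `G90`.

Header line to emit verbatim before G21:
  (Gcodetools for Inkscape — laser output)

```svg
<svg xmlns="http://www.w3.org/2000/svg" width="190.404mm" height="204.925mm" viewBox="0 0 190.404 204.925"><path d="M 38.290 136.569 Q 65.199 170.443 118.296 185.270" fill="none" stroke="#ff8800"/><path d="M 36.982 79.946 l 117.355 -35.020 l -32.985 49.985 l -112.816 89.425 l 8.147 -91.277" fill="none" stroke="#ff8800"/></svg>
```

(Gcodetools for Inkscape — laser output)
G21
G90
G0 X38.290 Y68.356
M3 S313
G01 X53.381 Y52.609 F2640
G01 X71.746 Y39.244 F2640
G01 X93.384 Y28.259 F2640
G01 X118.296 Y19.655 F2640
M5
G0 X36.982 Y124.979
M3 S313
G01 X154.337 Y159.999 F2640
G01 X121.352 Y110.014 F2640
G01 X8.536 Y20.589 F2640
G01 X16.683 Y111.866 F2640
M5
G0 X0.000 Y0.000

viewBox `0 0 190.404 204.925` with mm width/height → 1 unit = 1 mm. Flip: y_m = 204.925 − y_svg.

**Shape 1** — `<path>` quadratic bezier, stroke `#ff8800` → engrave (S313, F2640). Control points (SVG): P0=(38.290,136.569), P1=(65.199,170.443), P2=(118.296,185.270); sampled at t=k/4. Machine vertices: (38.290,68.356) → (53.381,52.609) → (71.746,39.244) → (93.384,28.259) → (118.296,19.655). Open path.

**Shape 2** — `<path>` open polyline, stroke `#ff8800` → engrave (S313, F2640). Machine vertices: (36.982,124.979) → (154.337,159.999) → (121.352,110.014) → (8.536,20.589) → (16.683,111.866). Open path.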